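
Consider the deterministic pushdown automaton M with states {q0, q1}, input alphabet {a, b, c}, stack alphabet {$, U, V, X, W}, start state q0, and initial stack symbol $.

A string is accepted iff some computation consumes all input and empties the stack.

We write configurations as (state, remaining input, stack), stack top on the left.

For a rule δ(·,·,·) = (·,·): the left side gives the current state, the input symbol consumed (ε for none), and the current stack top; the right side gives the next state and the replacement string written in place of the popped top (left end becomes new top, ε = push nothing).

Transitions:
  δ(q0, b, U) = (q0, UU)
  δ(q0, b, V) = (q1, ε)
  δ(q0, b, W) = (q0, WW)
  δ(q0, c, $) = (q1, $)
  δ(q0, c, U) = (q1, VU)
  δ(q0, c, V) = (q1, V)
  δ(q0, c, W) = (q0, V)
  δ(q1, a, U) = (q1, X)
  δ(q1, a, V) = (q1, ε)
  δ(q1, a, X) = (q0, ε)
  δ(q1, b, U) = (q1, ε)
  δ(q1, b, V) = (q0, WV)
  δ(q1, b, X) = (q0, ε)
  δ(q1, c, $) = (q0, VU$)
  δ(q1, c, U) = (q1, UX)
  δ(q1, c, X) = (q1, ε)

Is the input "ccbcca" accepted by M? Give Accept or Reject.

(q0, ccbcca, $) ⊢ (q1, cbcca, $) ⊢ (q0, bcca, VU$) ⊢ (q1, cca, U$) ⊢ (q1, ca, UX$) ⊢ (q1, a, UXX$) ⊢ (q1, ε, XXX$)
All input consumed; stack is XXX$, not empty, and no further ε-move applies.

Reject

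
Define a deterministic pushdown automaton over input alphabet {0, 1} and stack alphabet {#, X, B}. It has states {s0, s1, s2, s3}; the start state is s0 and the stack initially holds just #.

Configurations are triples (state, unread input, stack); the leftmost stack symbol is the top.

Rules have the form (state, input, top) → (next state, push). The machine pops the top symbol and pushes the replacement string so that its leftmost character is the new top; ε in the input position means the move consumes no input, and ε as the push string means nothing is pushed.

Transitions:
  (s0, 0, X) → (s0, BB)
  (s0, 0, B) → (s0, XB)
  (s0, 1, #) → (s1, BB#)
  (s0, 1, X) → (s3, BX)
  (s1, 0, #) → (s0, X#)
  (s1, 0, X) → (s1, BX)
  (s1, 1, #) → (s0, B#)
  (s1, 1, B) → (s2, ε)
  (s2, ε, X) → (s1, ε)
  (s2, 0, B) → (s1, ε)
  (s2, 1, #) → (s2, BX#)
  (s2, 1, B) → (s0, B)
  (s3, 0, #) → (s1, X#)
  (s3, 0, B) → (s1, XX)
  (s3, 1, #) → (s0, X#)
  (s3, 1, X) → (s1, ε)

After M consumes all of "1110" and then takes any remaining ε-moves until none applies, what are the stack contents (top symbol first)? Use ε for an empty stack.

XB#

(s0, 1110, #)
  read 1, top #: go to s1, push BB# → (s1, 110, BB#)
  read 1, top B: go to s2, push ε → (s2, 10, B#)
  read 1, top B: go to s0, push B → (s0, 0, B#)
  read 0, top B: go to s0, push XB → (s0, ε, XB#)
All input consumed in state s0 with stack XB#.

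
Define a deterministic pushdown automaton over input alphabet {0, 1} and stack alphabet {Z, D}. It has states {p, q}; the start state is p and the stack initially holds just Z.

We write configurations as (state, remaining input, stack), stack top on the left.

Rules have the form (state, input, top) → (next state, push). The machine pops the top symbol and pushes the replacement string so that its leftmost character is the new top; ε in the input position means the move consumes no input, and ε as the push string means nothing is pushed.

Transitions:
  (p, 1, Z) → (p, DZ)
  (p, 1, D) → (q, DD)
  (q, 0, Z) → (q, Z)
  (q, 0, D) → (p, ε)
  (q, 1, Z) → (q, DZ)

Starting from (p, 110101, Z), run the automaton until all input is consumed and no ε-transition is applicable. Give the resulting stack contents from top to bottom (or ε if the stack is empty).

DDZ

(p, 110101, Z)
  read 1, top Z: go to p, push DZ → (p, 10101, DZ)
  read 1, top D: go to q, push DD → (q, 0101, DDZ)
  read 0, top D: go to p, push ε → (p, 101, DZ)
  read 1, top D: go to q, push DD → (q, 01, DDZ)
  read 0, top D: go to p, push ε → (p, 1, DZ)
  read 1, top D: go to q, push DD → (q, ε, DDZ)
All input consumed in state q with stack DDZ.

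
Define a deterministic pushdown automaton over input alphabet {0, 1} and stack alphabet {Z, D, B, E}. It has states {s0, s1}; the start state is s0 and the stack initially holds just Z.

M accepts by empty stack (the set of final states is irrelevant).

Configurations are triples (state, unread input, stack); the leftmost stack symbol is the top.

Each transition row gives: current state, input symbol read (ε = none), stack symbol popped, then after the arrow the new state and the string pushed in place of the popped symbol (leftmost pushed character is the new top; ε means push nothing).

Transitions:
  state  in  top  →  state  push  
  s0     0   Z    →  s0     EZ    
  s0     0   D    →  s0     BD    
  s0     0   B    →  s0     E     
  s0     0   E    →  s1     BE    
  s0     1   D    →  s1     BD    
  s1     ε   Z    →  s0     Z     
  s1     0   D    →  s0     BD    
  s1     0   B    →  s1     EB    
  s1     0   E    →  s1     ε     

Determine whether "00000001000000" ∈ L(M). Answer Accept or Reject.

(s0, 00000001000000, Z) ⊢ (s0, 0000001000000, EZ) ⊢ (s1, 000001000000, BEZ) ⊢ (s1, 00001000000, EBEZ) ⊢ (s1, 0001000000, BEZ) ⊢ (s1, 001000000, EBEZ) ⊢ (s1, 01000000, BEZ) ⊢ (s1, 1000000, EBEZ)
No transition applies at (s1, 1000000, EBEZ); input not fully consumed.

Reject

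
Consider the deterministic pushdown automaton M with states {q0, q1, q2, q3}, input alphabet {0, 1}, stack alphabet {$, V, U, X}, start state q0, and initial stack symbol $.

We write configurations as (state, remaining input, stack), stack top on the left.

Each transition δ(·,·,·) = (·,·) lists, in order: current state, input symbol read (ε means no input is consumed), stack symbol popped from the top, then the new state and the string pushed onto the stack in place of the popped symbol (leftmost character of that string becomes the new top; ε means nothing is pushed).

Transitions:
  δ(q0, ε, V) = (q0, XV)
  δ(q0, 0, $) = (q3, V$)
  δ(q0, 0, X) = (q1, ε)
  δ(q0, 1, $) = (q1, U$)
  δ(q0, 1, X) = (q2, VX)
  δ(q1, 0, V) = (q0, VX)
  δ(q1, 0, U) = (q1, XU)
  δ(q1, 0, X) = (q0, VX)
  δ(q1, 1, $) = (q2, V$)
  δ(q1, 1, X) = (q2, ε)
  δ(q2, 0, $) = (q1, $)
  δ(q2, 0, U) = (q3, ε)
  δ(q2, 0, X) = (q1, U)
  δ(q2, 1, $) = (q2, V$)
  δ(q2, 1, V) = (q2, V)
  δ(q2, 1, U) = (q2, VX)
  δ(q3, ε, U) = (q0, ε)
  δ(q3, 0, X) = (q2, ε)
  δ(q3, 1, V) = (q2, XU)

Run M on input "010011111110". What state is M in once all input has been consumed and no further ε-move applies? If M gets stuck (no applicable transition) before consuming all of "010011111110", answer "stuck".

stuck

(q0, 010011111110, $)
  read 0, top $: go to q3, push V$ → (q3, 10011111110, V$)
  read 1, top V: go to q2, push XU → (q2, 0011111110, XU$)
  read 0, top X: go to q1, push U → (q1, 011111110, UU$)
  read 0, top U: go to q1, push XU → (q1, 11111110, XUU$)
  read 1, top X: go to q2, push ε → (q2, 1111110, UU$)
  read 1, top U: go to q2, push VX → (q2, 111110, VXU$)
  read 1, top V: go to q2, push V → (q2, 11110, VXU$)
  read 1, top V: go to q2, push V → (q2, 1110, VXU$)
  read 1, top V: go to q2, push V → (q2, 110, VXU$)
  read 1, top V: go to q2, push V → (q2, 10, VXU$)
  read 1, top V: go to q2, push V → (q2, 0, VXU$)
No transition for (q2, 0, top V); M blocks with input 0 remaining.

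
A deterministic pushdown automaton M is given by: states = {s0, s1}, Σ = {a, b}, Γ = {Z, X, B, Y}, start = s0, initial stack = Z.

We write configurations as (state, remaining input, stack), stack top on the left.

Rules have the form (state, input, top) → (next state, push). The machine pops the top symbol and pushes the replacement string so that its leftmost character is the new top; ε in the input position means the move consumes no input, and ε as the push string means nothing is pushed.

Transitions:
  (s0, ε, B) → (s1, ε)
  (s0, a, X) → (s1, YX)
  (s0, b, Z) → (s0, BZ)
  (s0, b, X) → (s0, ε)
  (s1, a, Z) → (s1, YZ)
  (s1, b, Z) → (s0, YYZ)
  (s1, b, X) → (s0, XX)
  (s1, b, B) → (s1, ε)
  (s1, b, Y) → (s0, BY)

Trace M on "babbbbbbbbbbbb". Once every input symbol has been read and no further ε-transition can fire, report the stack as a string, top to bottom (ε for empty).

YZ

(s0, babbbbbbbbbbbb, Z) ⊢ (s0, abbbbbbbbbbbb, BZ) ⊢ (s1, abbbbbbbbbbbb, Z) ⊢ (s1, bbbbbbbbbbbb, YZ) ⊢ (s0, bbbbbbbbbbb, BYZ) ⊢ (s1, bbbbbbbbbbb, YZ) ⊢ (s0, bbbbbbbbbb, BYZ) ⊢ (s1, bbbbbbbbbb, YZ) ⊢ (s0, bbbbbbbbb, BYZ) ⊢ (s1, bbbbbbbbb, YZ) ⊢ (s0, bbbbbbbb, BYZ) ⊢ (s1, bbbbbbbb, YZ) ⊢ (s0, bbbbbbb, BYZ) ⊢ (s1, bbbbbbb, YZ) ⊢ (s0, bbbbbb, BYZ) ⊢ (s1, bbbbbb, YZ) ⊢ (s0, bbbbb, BYZ) ⊢ (s1, bbbbb, YZ) ⊢ (s0, bbbb, BYZ) ⊢ (s1, bbbb, YZ) ⊢ (s0, bbb, BYZ) ⊢ (s1, bbb, YZ) ⊢ (s0, bb, BYZ) ⊢ (s1, bb, YZ) ⊢ (s0, b, BYZ) ⊢ (s1, b, YZ) ⊢ (s0, ε, BYZ) ⊢ (s1, ε, YZ)
All input consumed in state s1 with stack YZ.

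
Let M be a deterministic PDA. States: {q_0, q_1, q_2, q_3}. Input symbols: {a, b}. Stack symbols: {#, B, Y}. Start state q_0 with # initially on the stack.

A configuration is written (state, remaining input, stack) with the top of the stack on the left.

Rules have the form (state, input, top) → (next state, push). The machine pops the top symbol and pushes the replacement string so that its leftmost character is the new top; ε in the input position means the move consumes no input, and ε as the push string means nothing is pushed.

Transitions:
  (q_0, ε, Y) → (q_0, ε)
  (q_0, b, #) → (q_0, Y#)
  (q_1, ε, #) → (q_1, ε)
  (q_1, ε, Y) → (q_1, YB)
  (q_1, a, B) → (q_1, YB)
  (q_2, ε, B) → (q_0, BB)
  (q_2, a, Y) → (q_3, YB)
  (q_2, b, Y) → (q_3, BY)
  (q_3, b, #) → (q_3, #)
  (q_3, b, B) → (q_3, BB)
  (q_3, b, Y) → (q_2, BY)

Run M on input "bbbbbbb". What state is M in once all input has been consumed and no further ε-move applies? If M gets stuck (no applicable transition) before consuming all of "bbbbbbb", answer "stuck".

q_0

(q_0, bbbbbbb, #)
  read b, top #: go to q_0, push Y# → (q_0, bbbbbb, Y#)
  ε-move, top Y: go to q_0, push ε → (q_0, bbbbbb, #)
  read b, top #: go to q_0, push Y# → (q_0, bbbbb, Y#)
  ε-move, top Y: go to q_0, push ε → (q_0, bbbbb, #)
  read b, top #: go to q_0, push Y# → (q_0, bbbb, Y#)
  ε-move, top Y: go to q_0, push ε → (q_0, bbbb, #)
  read b, top #: go to q_0, push Y# → (q_0, bbb, Y#)
  ε-move, top Y: go to q_0, push ε → (q_0, bbb, #)
  read b, top #: go to q_0, push Y# → (q_0, bb, Y#)
  ε-move, top Y: go to q_0, push ε → (q_0, bb, #)
  read b, top #: go to q_0, push Y# → (q_0, b, Y#)
  ε-move, top Y: go to q_0, push ε → (q_0, b, #)
  read b, top #: go to q_0, push Y# → (q_0, ε, Y#)
  ε-move, top Y: go to q_0, push ε → (q_0, ε, #)
All input consumed; M is in state q_0.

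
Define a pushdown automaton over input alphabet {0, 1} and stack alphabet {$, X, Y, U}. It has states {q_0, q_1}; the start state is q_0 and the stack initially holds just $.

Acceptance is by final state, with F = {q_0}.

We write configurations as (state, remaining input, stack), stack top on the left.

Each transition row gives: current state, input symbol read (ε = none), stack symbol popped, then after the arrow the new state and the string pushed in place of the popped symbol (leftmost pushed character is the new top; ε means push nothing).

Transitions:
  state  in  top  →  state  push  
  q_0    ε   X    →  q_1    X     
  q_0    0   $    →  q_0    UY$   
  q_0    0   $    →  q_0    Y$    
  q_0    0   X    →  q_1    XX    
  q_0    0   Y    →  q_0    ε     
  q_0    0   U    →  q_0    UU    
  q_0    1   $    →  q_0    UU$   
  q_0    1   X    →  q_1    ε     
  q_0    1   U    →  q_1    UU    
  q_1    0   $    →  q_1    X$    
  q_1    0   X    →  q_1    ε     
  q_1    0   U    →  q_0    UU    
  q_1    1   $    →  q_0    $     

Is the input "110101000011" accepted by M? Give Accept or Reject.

Reject

No computation consumes all input and reaches a final state.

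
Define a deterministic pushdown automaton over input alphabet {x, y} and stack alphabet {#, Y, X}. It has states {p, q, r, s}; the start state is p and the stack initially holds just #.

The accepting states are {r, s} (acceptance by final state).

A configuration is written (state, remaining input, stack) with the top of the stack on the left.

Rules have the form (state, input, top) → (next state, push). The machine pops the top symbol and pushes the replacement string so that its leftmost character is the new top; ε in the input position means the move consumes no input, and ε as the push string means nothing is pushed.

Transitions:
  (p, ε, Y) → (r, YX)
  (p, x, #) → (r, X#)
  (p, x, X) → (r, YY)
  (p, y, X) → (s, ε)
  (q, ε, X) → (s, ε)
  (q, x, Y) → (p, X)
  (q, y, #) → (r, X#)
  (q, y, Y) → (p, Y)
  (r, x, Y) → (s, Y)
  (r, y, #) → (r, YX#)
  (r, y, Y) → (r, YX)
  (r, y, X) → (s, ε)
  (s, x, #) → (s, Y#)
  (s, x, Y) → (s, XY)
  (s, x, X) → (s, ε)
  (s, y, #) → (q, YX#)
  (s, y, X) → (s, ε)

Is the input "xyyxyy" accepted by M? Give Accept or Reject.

Accept

(p, xyyxyy, #)
  read x, top #: go to r, push X# → (r, yyxyy, X#)
  read y, top X: go to s, push ε → (s, yxyy, #)
  read y, top #: go to q, push YX# → (q, xyy, YX#)
  read x, top Y: go to p, push X → (p, yy, XX#)
  read y, top X: go to s, push ε → (s, y, X#)
  read y, top X: go to s, push ε → (s, ε, #)
All input consumed; state s ∈ F.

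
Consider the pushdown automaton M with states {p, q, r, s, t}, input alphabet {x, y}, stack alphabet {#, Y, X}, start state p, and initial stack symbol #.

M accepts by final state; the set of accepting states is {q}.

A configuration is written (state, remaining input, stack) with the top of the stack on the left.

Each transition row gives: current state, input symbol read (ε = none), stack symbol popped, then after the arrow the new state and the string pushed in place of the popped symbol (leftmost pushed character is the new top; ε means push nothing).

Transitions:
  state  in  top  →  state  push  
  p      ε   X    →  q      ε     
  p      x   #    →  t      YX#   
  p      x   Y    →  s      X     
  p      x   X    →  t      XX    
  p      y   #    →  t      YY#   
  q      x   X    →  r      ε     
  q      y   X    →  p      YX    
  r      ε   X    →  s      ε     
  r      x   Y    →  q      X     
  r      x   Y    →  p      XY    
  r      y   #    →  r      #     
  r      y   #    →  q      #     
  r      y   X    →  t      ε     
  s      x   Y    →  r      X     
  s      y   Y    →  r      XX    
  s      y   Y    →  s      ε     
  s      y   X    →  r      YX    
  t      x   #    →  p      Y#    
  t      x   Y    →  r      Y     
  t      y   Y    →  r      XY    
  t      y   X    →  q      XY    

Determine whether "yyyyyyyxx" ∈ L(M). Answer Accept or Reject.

One accepting computation: (p, yyyyyyyxx, #) ⊢ (t, yyyyyyxx, YY#) ⊢ (r, yyyyyxx, XYY#) ⊢ (t, yyyyxx, YY#) ⊢ (r, yyyxx, XYY#) ⊢ (t, yyxx, YY#) ⊢ (r, yxx, XYY#) ⊢ (t, xx, YY#) ⊢ (r, x, YY#) ⊢ (q, ε, XY#)
All input consumed and state q ∈ F.

Accept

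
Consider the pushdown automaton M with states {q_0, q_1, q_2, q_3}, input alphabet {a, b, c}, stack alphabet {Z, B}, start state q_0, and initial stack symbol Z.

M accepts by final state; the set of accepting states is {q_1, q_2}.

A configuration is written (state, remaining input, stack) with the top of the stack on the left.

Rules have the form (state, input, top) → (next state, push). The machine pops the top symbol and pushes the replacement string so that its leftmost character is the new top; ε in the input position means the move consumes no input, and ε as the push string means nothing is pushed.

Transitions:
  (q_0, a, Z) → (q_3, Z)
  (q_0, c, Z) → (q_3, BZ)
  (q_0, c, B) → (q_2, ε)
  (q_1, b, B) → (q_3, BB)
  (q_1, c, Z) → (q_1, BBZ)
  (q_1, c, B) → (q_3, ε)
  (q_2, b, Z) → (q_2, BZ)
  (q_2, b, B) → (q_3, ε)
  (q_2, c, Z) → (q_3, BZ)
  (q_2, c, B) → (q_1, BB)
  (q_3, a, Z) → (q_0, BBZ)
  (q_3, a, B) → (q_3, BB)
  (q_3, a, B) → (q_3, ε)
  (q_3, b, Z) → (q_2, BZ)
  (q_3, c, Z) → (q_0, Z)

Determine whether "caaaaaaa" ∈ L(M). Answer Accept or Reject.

Reject

No computation consumes all input and reaches a final state.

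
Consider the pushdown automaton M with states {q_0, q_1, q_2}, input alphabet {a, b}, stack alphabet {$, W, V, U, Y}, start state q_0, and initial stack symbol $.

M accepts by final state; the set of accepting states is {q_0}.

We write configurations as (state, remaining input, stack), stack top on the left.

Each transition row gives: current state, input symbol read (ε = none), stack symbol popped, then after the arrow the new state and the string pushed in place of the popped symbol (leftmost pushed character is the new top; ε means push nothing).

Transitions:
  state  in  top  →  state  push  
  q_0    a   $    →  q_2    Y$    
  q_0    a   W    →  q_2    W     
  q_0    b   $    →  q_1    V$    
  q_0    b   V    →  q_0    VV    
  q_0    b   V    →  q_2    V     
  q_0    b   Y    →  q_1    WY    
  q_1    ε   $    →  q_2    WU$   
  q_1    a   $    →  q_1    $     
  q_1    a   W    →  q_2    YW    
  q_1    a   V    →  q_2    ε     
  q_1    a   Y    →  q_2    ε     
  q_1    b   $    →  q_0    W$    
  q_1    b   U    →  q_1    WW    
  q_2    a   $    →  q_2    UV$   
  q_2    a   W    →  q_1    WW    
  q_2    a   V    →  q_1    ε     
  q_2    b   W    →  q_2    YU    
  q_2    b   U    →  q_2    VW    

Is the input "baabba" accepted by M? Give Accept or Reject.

No computation consumes all input and reaches a final state.

Reject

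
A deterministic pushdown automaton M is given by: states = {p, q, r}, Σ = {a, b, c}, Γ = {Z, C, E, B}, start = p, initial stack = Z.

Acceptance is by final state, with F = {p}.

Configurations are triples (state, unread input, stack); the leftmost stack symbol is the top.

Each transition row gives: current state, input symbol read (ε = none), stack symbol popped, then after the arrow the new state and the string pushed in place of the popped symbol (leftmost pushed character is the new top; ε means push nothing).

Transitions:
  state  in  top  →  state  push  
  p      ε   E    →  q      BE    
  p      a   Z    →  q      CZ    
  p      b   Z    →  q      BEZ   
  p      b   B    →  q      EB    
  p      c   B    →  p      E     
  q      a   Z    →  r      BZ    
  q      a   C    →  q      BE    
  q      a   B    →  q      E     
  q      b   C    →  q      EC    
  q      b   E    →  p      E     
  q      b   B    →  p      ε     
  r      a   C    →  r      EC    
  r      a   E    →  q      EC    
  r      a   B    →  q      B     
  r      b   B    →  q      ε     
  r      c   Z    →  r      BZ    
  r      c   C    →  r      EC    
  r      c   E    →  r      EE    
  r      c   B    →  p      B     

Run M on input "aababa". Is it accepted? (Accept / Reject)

Reject

(p, aababa, Z)
  read a, top Z: go to q, push CZ → (q, ababa, CZ)
  read a, top C: go to q, push BE → (q, baba, BEZ)
  read b, top B: go to p, push ε → (p, aba, EZ)
  ε-move, top E: go to q, push BE → (q, aba, BEZ)
  read a, top B: go to q, push E → (q, ba, EEZ)
  read b, top E: go to p, push E → (p, a, EEZ)
  ε-move, top E: go to q, push BE → (q, a, BEEZ)
  read a, top B: go to q, push E → (q, ε, EEEZ)
All input consumed; state q ∉ F and no further ε-move applies.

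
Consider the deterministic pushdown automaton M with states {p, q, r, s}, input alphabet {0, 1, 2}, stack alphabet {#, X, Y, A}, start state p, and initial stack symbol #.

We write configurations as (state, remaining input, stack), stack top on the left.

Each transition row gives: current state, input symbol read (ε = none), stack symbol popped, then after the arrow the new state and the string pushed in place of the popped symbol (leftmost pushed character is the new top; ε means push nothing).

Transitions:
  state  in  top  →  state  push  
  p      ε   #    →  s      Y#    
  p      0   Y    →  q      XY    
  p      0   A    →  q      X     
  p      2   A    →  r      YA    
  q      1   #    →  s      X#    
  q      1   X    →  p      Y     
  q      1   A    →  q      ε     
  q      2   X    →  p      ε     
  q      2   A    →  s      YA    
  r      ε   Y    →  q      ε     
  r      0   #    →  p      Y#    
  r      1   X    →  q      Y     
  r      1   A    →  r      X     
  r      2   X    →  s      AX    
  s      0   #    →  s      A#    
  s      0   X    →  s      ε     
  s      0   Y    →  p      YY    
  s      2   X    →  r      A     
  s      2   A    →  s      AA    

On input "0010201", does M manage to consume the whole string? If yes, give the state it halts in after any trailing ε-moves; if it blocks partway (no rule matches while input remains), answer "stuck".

(p, 0010201, #)
  ε-move, top #: go to s, push Y# → (s, 0010201, Y#)
  read 0, top Y: go to p, push YY → (p, 010201, YY#)
  read 0, top Y: go to q, push XY → (q, 10201, XYY#)
  read 1, top X: go to p, push Y → (p, 0201, YYY#)
  read 0, top Y: go to q, push XY → (q, 201, XYYY#)
  read 2, top X: go to p, push ε → (p, 01, YYY#)
  read 0, top Y: go to q, push XY → (q, 1, XYYY#)
  read 1, top X: go to p, push Y → (p, ε, YYYY#)
All input consumed; M is in state p.

p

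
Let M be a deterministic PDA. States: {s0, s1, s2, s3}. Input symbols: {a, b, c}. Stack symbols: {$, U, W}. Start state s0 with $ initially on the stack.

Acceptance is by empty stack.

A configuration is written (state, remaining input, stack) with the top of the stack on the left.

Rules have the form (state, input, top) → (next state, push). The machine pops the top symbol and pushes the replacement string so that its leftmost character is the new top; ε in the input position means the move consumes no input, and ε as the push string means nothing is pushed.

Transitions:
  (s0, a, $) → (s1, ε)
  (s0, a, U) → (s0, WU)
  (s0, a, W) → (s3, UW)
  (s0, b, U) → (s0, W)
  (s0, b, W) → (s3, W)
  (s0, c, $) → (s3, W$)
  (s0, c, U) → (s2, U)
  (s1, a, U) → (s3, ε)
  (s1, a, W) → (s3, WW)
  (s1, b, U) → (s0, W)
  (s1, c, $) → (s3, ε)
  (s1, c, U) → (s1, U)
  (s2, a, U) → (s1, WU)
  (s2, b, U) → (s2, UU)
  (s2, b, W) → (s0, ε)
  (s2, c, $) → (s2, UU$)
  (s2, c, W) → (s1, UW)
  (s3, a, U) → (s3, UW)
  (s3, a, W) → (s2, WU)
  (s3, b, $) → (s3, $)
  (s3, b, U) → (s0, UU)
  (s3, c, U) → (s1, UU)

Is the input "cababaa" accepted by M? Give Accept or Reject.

(s0, cababaa, $)
  read c, top $: go to s3, push W$ → (s3, ababaa, W$)
  read a, top W: go to s2, push WU → (s2, babaa, WU$)
  read b, top W: go to s0, push ε → (s0, abaa, U$)
  read a, top U: go to s0, push WU → (s0, baa, WU$)
  read b, top W: go to s3, push W → (s3, aa, WU$)
  read a, top W: go to s2, push WU → (s2, a, WUU$)
No transition applies at (s2, a, WUU$); input not fully consumed.

Reject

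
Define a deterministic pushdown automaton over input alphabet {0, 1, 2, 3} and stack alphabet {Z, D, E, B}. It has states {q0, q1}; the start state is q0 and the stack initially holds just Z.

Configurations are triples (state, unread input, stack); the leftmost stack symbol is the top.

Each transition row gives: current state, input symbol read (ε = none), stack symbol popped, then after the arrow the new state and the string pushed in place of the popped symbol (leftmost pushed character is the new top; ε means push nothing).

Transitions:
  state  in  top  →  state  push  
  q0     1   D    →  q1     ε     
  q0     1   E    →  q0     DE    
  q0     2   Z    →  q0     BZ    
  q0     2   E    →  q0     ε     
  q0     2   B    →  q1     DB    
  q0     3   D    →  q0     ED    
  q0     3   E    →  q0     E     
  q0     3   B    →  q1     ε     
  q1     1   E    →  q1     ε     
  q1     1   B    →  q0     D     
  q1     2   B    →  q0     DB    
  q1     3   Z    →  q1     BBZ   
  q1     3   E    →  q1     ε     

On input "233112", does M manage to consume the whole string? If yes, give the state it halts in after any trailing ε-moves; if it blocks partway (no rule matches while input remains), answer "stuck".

(q0, 233112, Z)
  read 2, top Z: go to q0, push BZ → (q0, 33112, BZ)
  read 3, top B: go to q1, push ε → (q1, 3112, Z)
  read 3, top Z: go to q1, push BBZ → (q1, 112, BBZ)
  read 1, top B: go to q0, push D → (q0, 12, DBZ)
  read 1, top D: go to q1, push ε → (q1, 2, BZ)
  read 2, top B: go to q0, push DB → (q0, ε, DBZ)
All input consumed; M is in state q0.

q0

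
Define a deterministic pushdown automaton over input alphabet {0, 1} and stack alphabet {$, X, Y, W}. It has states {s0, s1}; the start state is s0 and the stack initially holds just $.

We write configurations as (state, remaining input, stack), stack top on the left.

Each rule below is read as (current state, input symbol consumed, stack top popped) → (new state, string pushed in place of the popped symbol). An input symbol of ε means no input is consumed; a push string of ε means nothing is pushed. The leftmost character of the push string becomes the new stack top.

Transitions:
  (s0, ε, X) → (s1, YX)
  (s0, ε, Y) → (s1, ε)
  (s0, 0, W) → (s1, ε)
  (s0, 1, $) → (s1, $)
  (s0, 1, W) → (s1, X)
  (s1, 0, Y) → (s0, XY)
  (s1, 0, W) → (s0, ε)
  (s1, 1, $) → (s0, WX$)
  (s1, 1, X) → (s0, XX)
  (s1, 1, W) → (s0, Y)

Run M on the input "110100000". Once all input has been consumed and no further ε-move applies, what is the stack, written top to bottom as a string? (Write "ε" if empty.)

(s0, 110100000, $) ⊢ (s1, 10100000, $) ⊢ (s0, 0100000, WX$) ⊢ (s1, 100000, X$) ⊢ (s0, 00000, XX$) ⊢ (s1, 00000, YXX$) ⊢ (s0, 0000, XYXX$) ⊢ (s1, 0000, YXYXX$) ⊢ (s0, 000, XYXYXX$) ⊢ (s1, 000, YXYXYXX$) ⊢ (s0, 00, XYXYXYXX$) ⊢ (s1, 00, YXYXYXYXX$) ⊢ (s0, 0, XYXYXYXYXX$) ⊢ (s1, 0, YXYXYXYXYXX$) ⊢ (s0, ε, XYXYXYXYXYXX$) ⊢ (s1, ε, YXYXYXYXYXYXX$)
All input consumed in state s1 with stack YXYXYXYXYXYXX$.

YXYXYXYXYXYXX$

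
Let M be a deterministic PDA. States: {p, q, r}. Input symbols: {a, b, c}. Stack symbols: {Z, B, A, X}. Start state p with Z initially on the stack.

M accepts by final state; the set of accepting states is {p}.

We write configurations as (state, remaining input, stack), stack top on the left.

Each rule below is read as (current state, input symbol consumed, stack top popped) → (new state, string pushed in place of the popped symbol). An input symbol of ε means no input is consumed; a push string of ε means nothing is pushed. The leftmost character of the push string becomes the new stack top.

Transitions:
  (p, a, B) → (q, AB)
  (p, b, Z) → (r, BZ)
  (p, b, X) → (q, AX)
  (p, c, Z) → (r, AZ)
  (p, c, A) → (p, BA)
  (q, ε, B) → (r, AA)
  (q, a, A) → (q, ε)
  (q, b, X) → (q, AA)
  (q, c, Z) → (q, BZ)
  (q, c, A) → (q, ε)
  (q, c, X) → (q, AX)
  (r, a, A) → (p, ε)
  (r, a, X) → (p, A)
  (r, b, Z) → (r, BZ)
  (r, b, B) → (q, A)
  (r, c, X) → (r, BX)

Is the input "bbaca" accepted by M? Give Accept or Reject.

Accept

(p, bbaca, Z)
  read b, top Z: go to r, push BZ → (r, baca, BZ)
  read b, top B: go to q, push A → (q, aca, AZ)
  read a, top A: go to q, push ε → (q, ca, Z)
  read c, top Z: go to q, push BZ → (q, a, BZ)
  ε-move, top B: go to r, push AA → (r, a, AAZ)
  read a, top A: go to p, push ε → (p, ε, AZ)
All input consumed; state p ∈ F.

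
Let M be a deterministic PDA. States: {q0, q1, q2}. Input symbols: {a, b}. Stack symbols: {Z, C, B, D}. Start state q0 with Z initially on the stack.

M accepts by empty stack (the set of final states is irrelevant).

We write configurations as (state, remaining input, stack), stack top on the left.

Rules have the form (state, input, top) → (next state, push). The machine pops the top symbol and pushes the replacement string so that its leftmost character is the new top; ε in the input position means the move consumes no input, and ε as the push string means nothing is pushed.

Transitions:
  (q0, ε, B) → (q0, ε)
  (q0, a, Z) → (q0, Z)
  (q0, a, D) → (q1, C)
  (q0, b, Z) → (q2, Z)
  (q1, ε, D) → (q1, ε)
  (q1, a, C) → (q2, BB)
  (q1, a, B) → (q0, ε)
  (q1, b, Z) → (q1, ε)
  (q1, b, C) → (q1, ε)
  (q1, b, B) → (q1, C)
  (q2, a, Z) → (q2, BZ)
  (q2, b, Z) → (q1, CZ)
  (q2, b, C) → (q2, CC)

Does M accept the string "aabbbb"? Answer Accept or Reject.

Accept

(q0, aabbbb, Z)
  read a, top Z: go to q0, push Z → (q0, abbbb, Z)
  read a, top Z: go to q0, push Z → (q0, bbbb, Z)
  read b, top Z: go to q2, push Z → (q2, bbb, Z)
  read b, top Z: go to q1, push CZ → (q1, bb, CZ)
  read b, top C: go to q1, push ε → (q1, b, Z)
  read b, top Z: go to q1, push ε → (q1, ε, ε)
All input consumed and the stack is empty.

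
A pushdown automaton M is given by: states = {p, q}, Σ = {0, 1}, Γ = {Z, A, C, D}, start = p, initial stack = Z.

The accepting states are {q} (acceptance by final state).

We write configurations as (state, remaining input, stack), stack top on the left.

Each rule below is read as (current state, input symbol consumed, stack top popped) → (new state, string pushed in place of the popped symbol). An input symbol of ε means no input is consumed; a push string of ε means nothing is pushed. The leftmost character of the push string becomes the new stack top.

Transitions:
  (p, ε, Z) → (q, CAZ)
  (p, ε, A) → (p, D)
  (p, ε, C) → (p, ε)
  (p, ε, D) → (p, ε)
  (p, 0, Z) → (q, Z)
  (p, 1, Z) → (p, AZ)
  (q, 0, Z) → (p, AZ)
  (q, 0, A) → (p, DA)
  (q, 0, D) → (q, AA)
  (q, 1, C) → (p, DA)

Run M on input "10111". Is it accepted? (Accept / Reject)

Reject

No computation consumes all input and reaches a final state.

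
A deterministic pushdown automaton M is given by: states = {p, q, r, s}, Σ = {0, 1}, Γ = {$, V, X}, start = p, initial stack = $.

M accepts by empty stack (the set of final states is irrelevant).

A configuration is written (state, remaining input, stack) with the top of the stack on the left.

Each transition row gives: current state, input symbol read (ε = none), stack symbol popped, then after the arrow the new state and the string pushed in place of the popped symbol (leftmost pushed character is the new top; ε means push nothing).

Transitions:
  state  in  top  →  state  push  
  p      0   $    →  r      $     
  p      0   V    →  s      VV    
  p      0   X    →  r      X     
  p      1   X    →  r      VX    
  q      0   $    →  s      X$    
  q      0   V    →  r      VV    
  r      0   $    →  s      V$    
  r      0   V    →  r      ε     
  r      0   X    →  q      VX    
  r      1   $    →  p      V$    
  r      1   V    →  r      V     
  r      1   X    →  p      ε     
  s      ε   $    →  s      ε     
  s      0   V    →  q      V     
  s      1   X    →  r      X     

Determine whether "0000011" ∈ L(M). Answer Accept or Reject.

Reject

(p, 0000011, $)
  read 0, top $: go to r, push $ → (r, 000011, $)
  read 0, top $: go to s, push V$ → (s, 00011, V$)
  read 0, top V: go to q, push V → (q, 0011, V$)
  read 0, top V: go to r, push VV → (r, 011, VV$)
  read 0, top V: go to r, push ε → (r, 11, V$)
  read 1, top V: go to r, push V → (r, 1, V$)
  read 1, top V: go to r, push V → (r, ε, V$)
All input consumed; stack is V$, not empty, and no further ε-move applies.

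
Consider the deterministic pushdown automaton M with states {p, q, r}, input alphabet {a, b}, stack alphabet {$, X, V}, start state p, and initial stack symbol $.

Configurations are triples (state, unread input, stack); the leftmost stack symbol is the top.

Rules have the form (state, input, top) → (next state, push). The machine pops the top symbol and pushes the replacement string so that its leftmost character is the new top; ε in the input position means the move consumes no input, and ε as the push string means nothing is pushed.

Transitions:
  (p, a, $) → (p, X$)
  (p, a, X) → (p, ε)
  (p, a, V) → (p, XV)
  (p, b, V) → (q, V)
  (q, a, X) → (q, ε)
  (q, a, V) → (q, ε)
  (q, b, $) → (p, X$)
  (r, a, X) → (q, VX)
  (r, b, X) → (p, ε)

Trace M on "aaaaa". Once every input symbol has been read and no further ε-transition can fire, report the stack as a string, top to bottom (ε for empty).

X$

(p, aaaaa, $)
  read a, top $: go to p, push X$ → (p, aaaa, X$)
  read a, top X: go to p, push ε → (p, aaa, $)
  read a, top $: go to p, push X$ → (p, aa, X$)
  read a, top X: go to p, push ε → (p, a, $)
  read a, top $: go to p, push X$ → (p, ε, X$)
All input consumed in state p with stack X$.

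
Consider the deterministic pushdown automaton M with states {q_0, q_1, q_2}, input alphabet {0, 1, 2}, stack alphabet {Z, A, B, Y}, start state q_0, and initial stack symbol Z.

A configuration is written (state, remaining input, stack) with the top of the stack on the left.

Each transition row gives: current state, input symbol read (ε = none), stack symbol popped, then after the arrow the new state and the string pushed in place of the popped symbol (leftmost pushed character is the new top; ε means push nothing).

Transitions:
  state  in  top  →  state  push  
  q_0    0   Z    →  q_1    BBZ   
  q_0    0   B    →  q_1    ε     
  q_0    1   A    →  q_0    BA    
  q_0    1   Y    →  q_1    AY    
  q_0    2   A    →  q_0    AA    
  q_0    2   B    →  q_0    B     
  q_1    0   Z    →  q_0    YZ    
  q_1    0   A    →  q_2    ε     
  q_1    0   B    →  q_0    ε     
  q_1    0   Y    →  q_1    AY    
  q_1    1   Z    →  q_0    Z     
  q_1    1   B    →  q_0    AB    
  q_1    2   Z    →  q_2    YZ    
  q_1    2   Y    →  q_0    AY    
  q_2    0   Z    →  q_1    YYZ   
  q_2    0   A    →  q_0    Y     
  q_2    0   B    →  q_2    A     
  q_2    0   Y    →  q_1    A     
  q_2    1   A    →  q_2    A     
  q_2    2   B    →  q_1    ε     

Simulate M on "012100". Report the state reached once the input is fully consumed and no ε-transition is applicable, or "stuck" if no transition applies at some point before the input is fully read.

(q_0, 012100, Z)
  read 0, top Z: go to q_1, push BBZ → (q_1, 12100, BBZ)
  read 1, top B: go to q_0, push AB → (q_0, 2100, ABBZ)
  read 2, top A: go to q_0, push AA → (q_0, 100, AABBZ)
  read 1, top A: go to q_0, push BA → (q_0, 00, BAABBZ)
  read 0, top B: go to q_1, push ε → (q_1, 0, AABBZ)
  read 0, top A: go to q_2, push ε → (q_2, ε, ABBZ)
All input consumed; M is in state q_2.

q_2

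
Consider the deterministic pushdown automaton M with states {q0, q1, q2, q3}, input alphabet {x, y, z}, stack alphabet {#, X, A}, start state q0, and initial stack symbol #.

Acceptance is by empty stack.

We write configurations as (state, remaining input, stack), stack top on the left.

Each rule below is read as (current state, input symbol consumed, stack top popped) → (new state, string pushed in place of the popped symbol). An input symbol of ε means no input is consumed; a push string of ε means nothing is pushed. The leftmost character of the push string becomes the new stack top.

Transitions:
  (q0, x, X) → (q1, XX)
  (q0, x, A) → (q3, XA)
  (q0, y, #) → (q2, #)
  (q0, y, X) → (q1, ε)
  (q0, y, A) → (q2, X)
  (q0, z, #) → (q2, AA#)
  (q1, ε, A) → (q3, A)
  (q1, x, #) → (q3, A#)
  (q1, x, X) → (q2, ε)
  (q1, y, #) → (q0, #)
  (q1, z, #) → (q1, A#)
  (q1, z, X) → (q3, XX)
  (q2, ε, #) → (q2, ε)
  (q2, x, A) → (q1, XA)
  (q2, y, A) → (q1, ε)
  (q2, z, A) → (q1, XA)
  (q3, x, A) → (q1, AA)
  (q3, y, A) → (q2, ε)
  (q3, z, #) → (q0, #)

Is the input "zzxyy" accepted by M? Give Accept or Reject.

Accept

(q0, zzxyy, #)
  read z, top #: go to q2, push AA# → (q2, zxyy, AA#)
  read z, top A: go to q1, push XA → (q1, xyy, XAA#)
  read x, top X: go to q2, push ε → (q2, yy, AA#)
  read y, top A: go to q1, push ε → (q1, y, A#)
  ε-move, top A: go to q3, push A → (q3, y, A#)
  read y, top A: go to q2, push ε → (q2, ε, #)
  ε-move, top #: go to q2, push ε → (q2, ε, ε)
All input consumed and the stack is empty.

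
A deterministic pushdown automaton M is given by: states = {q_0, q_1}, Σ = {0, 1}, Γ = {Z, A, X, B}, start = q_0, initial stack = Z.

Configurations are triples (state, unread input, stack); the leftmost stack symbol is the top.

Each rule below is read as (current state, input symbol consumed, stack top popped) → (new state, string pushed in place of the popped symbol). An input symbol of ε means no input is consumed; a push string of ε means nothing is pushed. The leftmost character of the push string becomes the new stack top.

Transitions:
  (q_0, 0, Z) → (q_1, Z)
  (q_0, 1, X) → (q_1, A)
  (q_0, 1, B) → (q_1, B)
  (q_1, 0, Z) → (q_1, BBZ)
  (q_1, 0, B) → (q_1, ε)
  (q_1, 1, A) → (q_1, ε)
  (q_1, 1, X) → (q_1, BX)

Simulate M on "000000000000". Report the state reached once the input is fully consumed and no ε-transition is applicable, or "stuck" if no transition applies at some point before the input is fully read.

q_1

(q_0, 000000000000, Z)
  read 0, top Z: go to q_1, push Z → (q_1, 00000000000, Z)
  read 0, top Z: go to q_1, push BBZ → (q_1, 0000000000, BBZ)
  read 0, top B: go to q_1, push ε → (q_1, 000000000, BZ)
  read 0, top B: go to q_1, push ε → (q_1, 00000000, Z)
  read 0, top Z: go to q_1, push BBZ → (q_1, 0000000, BBZ)
  read 0, top B: go to q_1, push ε → (q_1, 000000, BZ)
  read 0, top B: go to q_1, push ε → (q_1, 00000, Z)
  read 0, top Z: go to q_1, push BBZ → (q_1, 0000, BBZ)
  read 0, top B: go to q_1, push ε → (q_1, 000, BZ)
  read 0, top B: go to q_1, push ε → (q_1, 00, Z)
  read 0, top Z: go to q_1, push BBZ → (q_1, 0, BBZ)
  read 0, top B: go to q_1, push ε → (q_1, ε, BZ)
All input consumed; M is in state q_1.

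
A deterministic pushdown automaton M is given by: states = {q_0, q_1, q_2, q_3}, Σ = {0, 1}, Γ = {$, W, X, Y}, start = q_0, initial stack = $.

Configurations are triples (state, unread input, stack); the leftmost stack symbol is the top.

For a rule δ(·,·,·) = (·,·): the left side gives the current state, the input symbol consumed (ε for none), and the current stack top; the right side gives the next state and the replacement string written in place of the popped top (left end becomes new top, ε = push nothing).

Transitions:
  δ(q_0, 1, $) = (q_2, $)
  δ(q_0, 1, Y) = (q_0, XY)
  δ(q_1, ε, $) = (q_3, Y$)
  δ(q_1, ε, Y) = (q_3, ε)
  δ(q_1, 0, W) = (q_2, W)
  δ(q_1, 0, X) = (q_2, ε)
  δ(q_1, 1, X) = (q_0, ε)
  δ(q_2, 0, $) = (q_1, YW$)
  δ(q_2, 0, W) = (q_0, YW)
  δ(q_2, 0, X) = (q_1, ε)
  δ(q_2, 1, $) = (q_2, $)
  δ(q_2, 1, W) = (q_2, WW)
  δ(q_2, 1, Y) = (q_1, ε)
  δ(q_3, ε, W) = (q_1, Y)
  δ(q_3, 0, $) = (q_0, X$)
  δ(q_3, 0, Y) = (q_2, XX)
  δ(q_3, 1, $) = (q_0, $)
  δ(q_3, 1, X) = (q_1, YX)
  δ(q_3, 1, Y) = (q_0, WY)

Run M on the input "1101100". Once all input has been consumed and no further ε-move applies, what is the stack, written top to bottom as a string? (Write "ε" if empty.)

X$

(q_0, 1101100, $) ⊢ (q_2, 101100, $) ⊢ (q_2, 01100, $) ⊢ (q_1, 1100, YW$) ⊢ (q_3, 1100, W$) ⊢ (q_1, 1100, Y$) ⊢ (q_3, 1100, $) ⊢ (q_0, 100, $) ⊢ (q_2, 00, $) ⊢ (q_1, 0, YW$) ⊢ (q_3, 0, W$) ⊢ (q_1, 0, Y$) ⊢ (q_3, 0, $) ⊢ (q_0, ε, X$)
All input consumed in state q_0 with stack X$.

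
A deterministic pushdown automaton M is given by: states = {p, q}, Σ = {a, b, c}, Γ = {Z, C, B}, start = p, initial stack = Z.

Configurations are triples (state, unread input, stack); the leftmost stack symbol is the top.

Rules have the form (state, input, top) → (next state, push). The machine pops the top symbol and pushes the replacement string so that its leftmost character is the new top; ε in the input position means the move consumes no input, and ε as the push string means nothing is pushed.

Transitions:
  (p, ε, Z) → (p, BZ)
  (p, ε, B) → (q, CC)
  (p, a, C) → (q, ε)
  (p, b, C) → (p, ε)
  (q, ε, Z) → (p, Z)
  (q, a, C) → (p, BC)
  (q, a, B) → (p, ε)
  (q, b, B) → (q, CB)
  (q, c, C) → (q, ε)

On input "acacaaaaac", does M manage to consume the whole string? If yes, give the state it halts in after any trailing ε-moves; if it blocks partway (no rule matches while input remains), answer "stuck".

q

(p, acacaaaaac, Z)
  ε-move, top Z: go to p, push BZ → (p, acacaaaaac, BZ)
  ε-move, top B: go to q, push CC → (q, acacaaaaac, CCZ)
  read a, top C: go to p, push BC → (p, cacaaaaac, BCCZ)
  ε-move, top B: go to q, push CC → (q, cacaaaaac, CCCCZ)
  read c, top C: go to q, push ε → (q, acaaaaac, CCCZ)
  read a, top C: go to p, push BC → (p, caaaaac, BCCCZ)
  ε-move, top B: go to q, push CC → (q, caaaaac, CCCCCZ)
  read c, top C: go to q, push ε → (q, aaaaac, CCCCZ)
  read a, top C: go to p, push BC → (p, aaaac, BCCCCZ)
  ε-move, top B: go to q, push CC → (q, aaaac, CCCCCCZ)
  read a, top C: go to p, push BC → (p, aaac, BCCCCCCZ)
  ε-move, top B: go to q, push CC → (q, aaac, CCCCCCCCZ)
  read a, top C: go to p, push BC → (p, aac, BCCCCCCCCZ)
  ε-move, top B: go to q, push CC → (q, aac, CCCCCCCCCCZ)
  read a, top C: go to p, push BC → (p, ac, BCCCCCCCCCCZ)
  ε-move, top B: go to q, push CC → (q, ac, CCCCCCCCCCCCZ)
  read a, top C: go to p, push BC → (p, c, BCCCCCCCCCCCCZ)
  ε-move, top B: go to q, push CC → (q, c, CCCCCCCCCCCCCCZ)
  read c, top C: go to q, push ε → (q, ε, CCCCCCCCCCCCCZ)
All input consumed; M is in state q.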